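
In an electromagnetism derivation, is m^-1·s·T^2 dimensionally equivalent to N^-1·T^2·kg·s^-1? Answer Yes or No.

Left side:
  T = Wb/m² (flux density = flux per area),
      = kg·s⁻²·A⁻¹.
  So T² = kg²·s⁻⁴·A⁻².
  Combining: m⁻¹·s·T² = m⁻¹ · s · (kg²·s⁻⁴·A⁻²) = kg²·m⁻¹·s⁻³·A⁻².
Right side:
  N = kg·m·s⁻².
  So N⁻¹ = kg⁻¹·m⁻¹·s².
  T = kg·s⁻²·A⁻¹.
  So T² = kg²·s⁻⁴·A⁻².
  Combining: N⁻¹·T²·kg·s⁻¹ = (kg⁻¹·m⁻¹·s²) · (kg²·s⁻⁴·A⁻²) · kg · s⁻¹ = kg²·m⁻¹·s⁻³·A⁻².
Both reduce to kg²·m⁻¹·s⁻³·A⁻².

Yes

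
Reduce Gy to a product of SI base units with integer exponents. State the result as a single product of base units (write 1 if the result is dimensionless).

m²·s⁻²

Gy = m²·s⁻².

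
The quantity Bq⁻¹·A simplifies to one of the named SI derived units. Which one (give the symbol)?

C

Bq = 1/s = s⁻¹ (activity is decays per second).
So Bq⁻¹ = s.
Combining: Bq⁻¹·A = s · A = s·A.
s·A is the base-SI form of the coulomb.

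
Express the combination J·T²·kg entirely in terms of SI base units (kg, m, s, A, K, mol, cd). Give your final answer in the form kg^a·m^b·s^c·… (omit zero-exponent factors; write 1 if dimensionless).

J = N·m (work = force × distance),
    = kg·m²·s⁻².
T = Wb/m² (flux density = flux per area),
    = kg·s⁻²·A⁻¹.
So T² = kg²·s⁻⁴·A⁻².
Combining: J·T²·kg = (kg·m²·s⁻²) · (kg²·s⁻⁴·A⁻²) · kg = kg⁴·m²·s⁻⁶·A⁻².

kg⁴·m²·s⁻⁶·A⁻²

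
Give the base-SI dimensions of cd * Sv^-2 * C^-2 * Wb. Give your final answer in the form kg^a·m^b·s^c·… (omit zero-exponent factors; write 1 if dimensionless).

kg·m⁻²·A⁻³·cd

Sv = J/kg (equivalent dose = energy per mass),
    = m²·s⁻².
So Sv⁻² = m⁻⁴·s⁴.
C = A·s = s·A (charge = current × time).
So C⁻² = s⁻²·A⁻².
Wb = V·s (flux: a volt is a weber per second),
    = kg·m²·s⁻²·A⁻¹.
Combining: cd·Sv⁻²·C⁻²·Wb = cd · (m⁻⁴·s⁴) · (s⁻²·A⁻²) · (kg·m²·s⁻²·A⁻¹) = kg·m⁻²·A⁻³·cd.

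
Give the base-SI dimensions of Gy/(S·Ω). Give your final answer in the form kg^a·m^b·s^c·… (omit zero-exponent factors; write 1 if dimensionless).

m²·s⁻²

S = 1/Ω (conductance is reciprocal resistance),
    = kg⁻¹·m⁻²·s³·A².
So S⁻¹ = kg·m²·s⁻³·A⁻².
Gy = J/kg (absorbed dose = energy per mass),
    = m²·s⁻².
Ω = V/A (resistance = voltage per current),
    = kg·m²·s⁻³·A⁻².
So Ω⁻¹ = kg⁻¹·m⁻²·s³·A².
Combining: S⁻¹·Gy·Ω⁻¹ = (kg·m²·s⁻³·A⁻²) · (m²·s⁻²) · (kg⁻¹·m⁻²·s³·A²) = m²·s⁻².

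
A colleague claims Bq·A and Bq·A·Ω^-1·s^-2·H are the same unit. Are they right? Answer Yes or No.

No

Left side:
  Bq = 1/s = s⁻¹ (activity is decays per second).
  Combining: Bq·A = s⁻¹ · A = s⁻¹·A.
Right side:
  Bq = 1/s = s⁻¹ (activity is decays per second).
  Ω = V/A (resistance = voltage per current),
      = kg·m²·s⁻³·A⁻².
  So Ω⁻¹ = kg⁻¹·m⁻²·s³·A².
  H = Wb/A (inductance = flux per current),
      = kg·m²·s⁻²·A⁻².
  Combining: Bq·A·Ω⁻¹·s⁻²·H = s⁻¹ · A · (kg⁻¹·m⁻²·s³·A²) · s⁻² · (kg·m²·s⁻²·A⁻²) = s⁻²·A.
Left is s⁻¹·A; right is s⁻²·A — different.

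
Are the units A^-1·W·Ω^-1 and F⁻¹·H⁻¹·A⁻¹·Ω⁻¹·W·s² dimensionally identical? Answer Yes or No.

Yes

Left side:
  W = kg·m²·s⁻³.
  Ω = kg·m²·s⁻³·A⁻².
  So Ω⁻¹ = kg⁻¹·m⁻²·s³·A².
  Combining: A⁻¹·W·Ω⁻¹ = A⁻¹ · (kg·m²·s⁻³) · (kg⁻¹·m⁻²·s³·A²) = A.
Right side:
  F = C/V (capacitance = charge per voltage),
      = A·s/(kg·m²·s⁻³·A⁻¹) (substituting C and V),
      = kg⁻¹·m⁻²·s⁴·A².
  So F⁻¹ = kg·m²·s⁻⁴·A⁻².
  H = Wb/A (inductance = flux per current),
      = kg·m²·s⁻²·A⁻².
  So H⁻¹ = kg⁻¹·m⁻²·s²·A².
  Ω = V/A (resistance = voltage per current),
      = kg·m²·s⁻³·A⁻².
  So Ω⁻¹ = kg⁻¹·m⁻²·s³·A².
  W = J/s (power = energy per time),
      = kg·m²·s⁻³.
  Combining: F⁻¹·H⁻¹·A⁻¹·Ω⁻¹·W·s² = (kg·m²·s⁻⁴·A⁻²) · (kg⁻¹·m⁻²·s²·A²) · A⁻¹ · (kg⁻¹·m⁻²·s³·A²) · (kg·m²·s⁻³) · s² = A.
Both reduce to A.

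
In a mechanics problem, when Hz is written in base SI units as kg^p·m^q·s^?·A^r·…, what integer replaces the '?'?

Hz = s⁻¹.
The exponent of s is -1.

-1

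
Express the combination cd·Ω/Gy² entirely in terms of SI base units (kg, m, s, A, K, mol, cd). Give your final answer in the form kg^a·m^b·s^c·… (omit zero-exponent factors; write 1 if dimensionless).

Ω = kg·m²·s⁻³·A⁻².
Gy = m²·s⁻².
So Gy⁻² = m⁻⁴·s⁴.
Combining: cd·Ω·Gy⁻² = cd · (kg·m²·s⁻³·A⁻²) · (m⁻⁴·s⁴) = kg·m⁻²·s·A⁻²·cd.

kg·m⁻²·s·A⁻²·cd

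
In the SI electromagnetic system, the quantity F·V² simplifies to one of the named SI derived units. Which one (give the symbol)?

J

F = kg⁻¹·m⁻²·s⁴·A².
V = kg·m²·s⁻³·A⁻¹.
So V² = kg²·m⁴·s⁻⁶·A⁻².
Combining: F·V² = (kg⁻¹·m⁻²·s⁴·A²) · (kg²·m⁴·s⁻⁶·A⁻²) = kg·m²·s⁻².
kg·m²·s⁻² is the base-SI form of the joule.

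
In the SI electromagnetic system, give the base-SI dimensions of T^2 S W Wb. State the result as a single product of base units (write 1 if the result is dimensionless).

T = Wb/m² (flux density = flux per area),
    = kg·s⁻²·A⁻¹.
So T² = kg²·s⁻⁴·A⁻².
S = 1/Ω (conductance is reciprocal resistance),
    = kg⁻¹·m⁻²·s³·A².
W = J/s (power = energy per time),
    = kg·m²·s⁻³.
Wb = V·s (flux: a volt is a weber per second),
    = kg·m²·s⁻²·A⁻¹.
Combining: T²·S·W·Wb = (kg²·s⁻⁴·A⁻²) · (kg⁻¹·m⁻²·s³·A²) · (kg·m²·s⁻³) · (kg·m²·s⁻²·A⁻¹) = kg³·m²·s⁻⁶·A⁻¹.

kg³·m²·s⁻⁶·A⁻¹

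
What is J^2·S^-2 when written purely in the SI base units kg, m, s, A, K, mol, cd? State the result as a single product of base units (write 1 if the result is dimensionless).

J = N·m (work = force × distance),
    = kg·m²·s⁻².
So J² = kg²·m⁴·s⁻⁴.
S = 1/Ω (conductance is reciprocal resistance),
    = kg⁻¹·m⁻²·s³·A².
So S⁻² = kg²·m⁴·s⁻⁶·A⁻⁴.
Combining: J²·S⁻² = (kg²·m⁴·s⁻⁴) · (kg²·m⁴·s⁻⁶·A⁻⁴) = kg⁴·m⁸·s⁻¹⁰·A⁻⁴.

kg⁴·m⁸·s⁻¹⁰·A⁻⁴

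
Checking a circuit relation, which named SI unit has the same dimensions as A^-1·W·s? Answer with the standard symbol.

W = kg·m²·s⁻³.
Combining: A⁻¹·W·s = A⁻¹ · (kg·m²·s⁻³) · s = kg·m²·s⁻²·A⁻¹.
kg·m²·s⁻²·A⁻¹ is the base-SI form of the weber.

Wb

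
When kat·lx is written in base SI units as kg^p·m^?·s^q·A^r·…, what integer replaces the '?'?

kat = mol/s = s⁻¹·mol (catalytic activity).
lx = lm/m² (illuminance = luminous flux per area),
    = m⁻²·cd.
Combining: kat·lx = (s⁻¹·mol) · (m⁻²·cd) = m⁻²·s⁻¹·mol·cd.
The exponent of m is -2.

-2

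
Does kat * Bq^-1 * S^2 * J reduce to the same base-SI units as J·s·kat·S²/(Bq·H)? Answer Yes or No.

Left side:
  kat = mol/s = s⁻¹·mol (catalytic activity).
  Bq = 1/s = s⁻¹ (activity is decays per second).
  So Bq⁻¹ = s.
  S = 1/Ω (conductance is reciprocal resistance),
      = kg⁻¹·m⁻²·s³·A².
  So S² = kg⁻²·m⁻⁴·s⁶·A⁴.
  J = N·m (work = force × distance),
      = kg·m²·s⁻².
  Combining: kat·Bq⁻¹·S²·J = (s⁻¹·mol) · s · (kg⁻²·m⁻⁴·s⁶·A⁴) · (kg·m²·s⁻²) = kg⁻¹·m⁻²·s⁴·A⁴·mol.
Right side:
  Bq = 1/s = s⁻¹ (activity is decays per second).
  So Bq⁻¹ = s.
  J = N·m (work = force × distance),
      = kg·m²·s⁻².
  H = Wb/A (inductance = flux per current),
      = kg·m²·s⁻²·A⁻².
  So H⁻¹ = kg⁻¹·m⁻²·s²·A².
  kat = mol/s = s⁻¹·mol (catalytic activity).
  S = 1/Ω (conductance is reciprocal resistance),
      = kg⁻¹·m⁻²·s³·A².
  So S² = kg⁻²·m⁻⁴·s⁶·A⁴.
  Combining: Bq⁻¹·J·H⁻¹·s·kat·S² = s · (kg·m²·s⁻²) · (kg⁻¹·m⁻²·s²·A²) · s · (s⁻¹·mol) · (kg⁻²·m⁻⁴·s⁶·A⁴) = kg⁻²·m⁻⁴·s⁷·A⁶·mol.
Left is kg⁻¹·m⁻²·s⁴·A⁴·mol; right is kg⁻²·m⁻⁴·s⁷·A⁶·mol — different.

No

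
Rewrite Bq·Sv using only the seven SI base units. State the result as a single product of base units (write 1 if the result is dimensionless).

Bq = 1/s = s⁻¹ (activity is decays per second).
Sv = J/kg (equivalent dose = energy per mass),
    = m²·s⁻².
Combining: Bq·Sv = s⁻¹ · (m²·s⁻²) = m²·s⁻³.

m²·s⁻³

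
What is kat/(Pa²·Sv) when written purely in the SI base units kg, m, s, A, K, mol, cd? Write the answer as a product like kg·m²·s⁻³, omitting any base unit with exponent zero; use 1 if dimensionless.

Pa = N/m² (pressure = force per area),
    = kg·m⁻¹·s⁻².
So Pa⁻² = kg⁻²·m²·s⁴.
kat = mol/s = s⁻¹·mol (catalytic activity).
Sv = J/kg (equivalent dose = energy per mass),
    = m²·s⁻².
So Sv⁻¹ = m⁻²·s².
Combining: Pa⁻²·kat·Sv⁻¹ = (kg⁻²·m²·s⁴) · (s⁻¹·mol) · (m⁻²·s²) = kg⁻²·s⁵·mol.

kg⁻²·s⁵·mol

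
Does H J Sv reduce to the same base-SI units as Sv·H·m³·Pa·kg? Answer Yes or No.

No

Left side:
  H = Wb/A (inductance = flux per current),
      = kg·m²·s⁻²·A⁻².
  J = N·m (work = force × distance),
      = kg·m²·s⁻².
  Sv = J/kg (equivalent dose = energy per mass),
      = m²·s⁻².
  Combining: H·J·Sv = (kg·m²·s⁻²·A⁻²) · (kg·m²·s⁻²) · (m²·s⁻²) = kg²·m⁶·s⁻⁶·A⁻².
Right side:
  Sv = J/kg (equivalent dose = energy per mass),
      = m²·s⁻².
  H = Wb/A (inductance = flux per current),
      = kg·m²·s⁻²·A⁻².
  Pa = N/m² (pressure = force per area),
      = kg·m⁻¹·s⁻².
  Combining: Sv·H·m³·Pa·kg = (m²·s⁻²) · (kg·m²·s⁻²·A⁻²) · m³ · (kg·m⁻¹·s⁻²) · kg = kg³·m⁶·s⁻⁶·A⁻².
Left is kg²·m⁶·s⁻⁶·A⁻²; right is kg³·m⁶·s⁻⁶·A⁻² — different.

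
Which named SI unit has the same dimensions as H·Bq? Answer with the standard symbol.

H = Wb/A (inductance = flux per current),
    = kg·m²·s⁻²·A⁻².
Bq = 1/s = s⁻¹ (activity is decays per second).
Combining: H·Bq = (kg·m²·s⁻²·A⁻²) · s⁻¹ = kg·m²·s⁻³·A⁻².
kg·m²·s⁻³·A⁻² is the base-SI form of the ohm.

Ω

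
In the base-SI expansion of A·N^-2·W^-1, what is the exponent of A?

1

N = kg·m·s⁻².
So N⁻² = kg⁻²·m⁻²·s⁴.
W = kg·m²·s⁻³.
So W⁻¹ = kg⁻¹·m⁻²·s³.
Combining: A·N⁻²·W⁻¹ = A · (kg⁻²·m⁻²·s⁴) · (kg⁻¹·m⁻²·s³) = kg⁻³·m⁻⁴·s⁷·A.
The exponent of A is 1.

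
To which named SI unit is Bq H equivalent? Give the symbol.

Bq = s⁻¹.
H = kg·m²·s⁻²·A⁻².
Combining: Bq·H = s⁻¹ · (kg·m²·s⁻²·A⁻²) = kg·m²·s⁻³·A⁻².
kg·m²·s⁻³·A⁻² is the base-SI form of the ohm.

Ω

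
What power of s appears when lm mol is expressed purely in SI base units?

lm = cd.
Combining: lm·mol = cd · mol = mol·cd.
The exponent of s is 0.

0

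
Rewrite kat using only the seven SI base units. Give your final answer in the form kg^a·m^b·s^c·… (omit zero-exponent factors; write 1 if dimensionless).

s⁻¹·mol

kat = mol/s = s⁻¹·mol (catalytic activity).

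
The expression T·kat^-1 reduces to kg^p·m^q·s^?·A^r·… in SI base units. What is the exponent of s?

-1

T = Wb/m² (flux density = flux per area),
    = kg·s⁻²·A⁻¹.
kat = mol/s = s⁻¹·mol (catalytic activity).
So kat⁻¹ = s·mol⁻¹.
Combining: T·kat⁻¹ = (kg·s⁻²·A⁻¹) · (s·mol⁻¹) = kg·s⁻¹·A⁻¹·mol⁻¹.
The exponent of s is -1.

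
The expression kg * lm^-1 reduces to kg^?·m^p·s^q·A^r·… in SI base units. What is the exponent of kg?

1

lm = cd·sr = cd (luminous flux; sr is dimensionless).
So lm⁻¹ = cd⁻¹.
Combining: kg·lm⁻¹ = kg · cd⁻¹ = kg·cd⁻¹.
The exponent of kg is 1.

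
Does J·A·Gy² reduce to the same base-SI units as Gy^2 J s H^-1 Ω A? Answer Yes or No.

Left side:
  J = kg·m²·s⁻².
  Gy = m²·s⁻².
  So Gy² = m⁴·s⁻⁴.
  Combining: J·A·Gy² = (kg·m²·s⁻²) · A · (m⁴·s⁻⁴) = kg·m⁶·s⁻⁶·A.
Right side:
  Gy = m²·s⁻².
  So Gy² = m⁴·s⁻⁴.
  J = kg·m²·s⁻².
  H = kg·m²·s⁻²·A⁻².
  So H⁻¹ = kg⁻¹·m⁻²·s²·A².
  Ω = kg·m²·s⁻³·A⁻².
  Combining: Gy²·J·s·H⁻¹·Ω·A = (m⁴·s⁻⁴) · (kg·m²·s⁻²) · s · (kg⁻¹·m⁻²·s²·A²) · (kg·m²·s⁻³·A⁻²) · A = kg·m⁶·s⁻⁶·A.
Both reduce to kg·m⁶·s⁻⁶·A.

Yes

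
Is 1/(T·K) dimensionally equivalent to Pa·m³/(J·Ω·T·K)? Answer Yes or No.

Left side:
  T = Wb/m² (flux density = flux per area),
      = kg·s⁻²·A⁻¹.
  So T⁻¹ = kg⁻¹·s²·A.
  Combining: T⁻¹·K⁻¹ = (kg⁻¹·s²·A) · K⁻¹ = kg⁻¹·s²·A·K⁻¹.
Right side:
  J = kg·m²·s⁻².
  So J⁻¹ = kg⁻¹·m⁻²·s².
  Ω = kg·m²·s⁻³·A⁻².
  So Ω⁻¹ = kg⁻¹·m⁻²·s³·A².
  Pa = kg·m⁻¹·s⁻².
  T = kg·s⁻²·A⁻¹.
  So T⁻¹ = kg⁻¹·s²·A.
  Combining: J⁻¹·Ω⁻¹·Pa·m³·T⁻¹·K⁻¹ = (kg⁻¹·m⁻²·s²) · (kg⁻¹·m⁻²·s³·A²) · (kg·m⁻¹·s⁻²) · m³ · (kg⁻¹·s²·A) · K⁻¹ = kg⁻²·m⁻²·s⁵·A³·K⁻¹.
Left is kg⁻¹·s²·A·K⁻¹; right is kg⁻²·m⁻²·s⁵·A³·K⁻¹ — different.

No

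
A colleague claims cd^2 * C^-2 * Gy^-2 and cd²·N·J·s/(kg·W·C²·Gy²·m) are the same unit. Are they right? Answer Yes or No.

Yes

Left side:
  C = s·A.
  So C⁻² = s⁻²·A⁻².
  Gy = m²·s⁻².
  So Gy⁻² = m⁻⁴·s⁴.
  Combining: cd²·C⁻²·Gy⁻² = cd² · (s⁻²·A⁻²) · (m⁻⁴·s⁴) = m⁻⁴·s²·A⁻²·cd².
Right side:
  N = kg·m/s² = kg·m·s⁻² (force = mass × acceleration).
  J = N·m (work = force × distance),
      = kg·m²·s⁻².
  W = J/s (power = energy per time),
      = kg·m²·s⁻³.
  So W⁻¹ = kg⁻¹·m⁻²·s³.
  C = A·s = s·A (charge = current × time).
  So C⁻² = s⁻²·A⁻².
  Gy = J/kg (absorbed dose = energy per mass),
      = m²·s⁻².
  So Gy⁻² = m⁻⁴·s⁴.
  Combining: kg⁻¹·cd²·N·J·W⁻¹·s·C⁻²·Gy⁻²·m⁻¹ = kg⁻¹ · cd² · (kg·m·s⁻²) · (kg·m²·s⁻²) · (kg⁻¹·m⁻²·s³) · s · (s⁻²·A⁻²) · (m⁻⁴·s⁴) · m⁻¹ = m⁻⁴·s²·A⁻²·cd².
Both reduce to m⁻⁴·s²·A⁻²·cd².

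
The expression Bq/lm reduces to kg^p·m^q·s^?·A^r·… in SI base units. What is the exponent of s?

Bq = 1/s = s⁻¹ (activity is decays per second).
lm = cd·sr = cd (luminous flux; sr is dimensionless).
So lm⁻¹ = cd⁻¹.
Combining: Bq·lm⁻¹ = s⁻¹ · cd⁻¹ = s⁻¹·cd⁻¹.
The exponent of s is -1.

-1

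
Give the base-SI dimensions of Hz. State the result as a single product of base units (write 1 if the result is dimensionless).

s⁻¹

Hz = 1/s = s⁻¹ (frequency is cycles per second).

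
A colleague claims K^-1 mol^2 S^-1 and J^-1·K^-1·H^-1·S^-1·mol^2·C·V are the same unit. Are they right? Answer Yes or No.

Left side:
  S = kg⁻¹·m⁻²·s³·A².
  So S⁻¹ = kg·m²·s⁻³·A⁻².
  Combining: K⁻¹·mol²·S⁻¹ = K⁻¹ · mol² · (kg·m²·s⁻³·A⁻²) = kg·m²·s⁻³·A⁻²·K⁻¹·mol².
Right side:
  J = N·m (work = force × distance),
      = kg·m²·s⁻².
  So J⁻¹ = kg⁻¹·m⁻²·s².
  H = Wb/A (inductance = flux per current),
      = kg·m²·s⁻²·A⁻².
  So H⁻¹ = kg⁻¹·m⁻²·s²·A².
  S = 1/Ω (conductance is reciprocal resistance),
      = kg⁻¹·m⁻²·s³·A².
  So S⁻¹ = kg·m²·s⁻³·A⁻².
  C = A·s = s·A (charge = current × time).
  V = W/A (potential = power per current),
      = kg·m²·s⁻³·A⁻¹.
  Combining: J⁻¹·K⁻¹·H⁻¹·S⁻¹·mol²·C·V = (kg⁻¹·m⁻²·s²) · K⁻¹ · (kg⁻¹·m⁻²·s²·A²) · (kg·m²·s⁻³·A⁻²) · mol² · (s·A) · (kg·m²·s⁻³·A⁻¹) = s⁻¹·K⁻¹·mol².
Left is kg·m²·s⁻³·A⁻²·K⁻¹·mol²; right is s⁻¹·K⁻¹·mol² — different.

No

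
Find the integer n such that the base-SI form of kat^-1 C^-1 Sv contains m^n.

2

kat = s⁻¹·mol.
So kat⁻¹ = s·mol⁻¹.
C = s·A.
So C⁻¹ = s⁻¹·A⁻¹.
Sv = m²·s⁻².
Combining: kat⁻¹·C⁻¹·Sv = (s·mol⁻¹) · (s⁻¹·A⁻¹) · (m²·s⁻²) = m²·s⁻²·A⁻¹·mol⁻¹.
The exponent of m is 2.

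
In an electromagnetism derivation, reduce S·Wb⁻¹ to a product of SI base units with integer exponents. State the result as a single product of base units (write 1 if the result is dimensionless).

kg⁻²·m⁻⁴·s⁵·A³

S = 1/Ω (conductance is reciprocal resistance),
    = kg⁻¹·m⁻²·s³·A².
Wb = V·s (flux: a volt is a weber per second),
    = kg·m²·s⁻²·A⁻¹.
So Wb⁻¹ = kg⁻¹·m⁻²·s²·A.
Combining: S·Wb⁻¹ = (kg⁻¹·m⁻²·s³·A²) · (kg⁻¹·m⁻²·s²·A) = kg⁻²·m⁻⁴·s⁵·A³.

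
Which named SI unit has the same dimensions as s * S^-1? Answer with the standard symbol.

H

S = 1/Ω (conductance is reciprocal resistance),
    = kg⁻¹·m⁻²·s³·A².
So S⁻¹ = kg·m²·s⁻³·A⁻².
Combining: s·S⁻¹ = s · (kg·m²·s⁻³·A⁻²) = kg·m²·s⁻²·A⁻².
kg·m²·s⁻²·A⁻² is the base-SI form of the henry.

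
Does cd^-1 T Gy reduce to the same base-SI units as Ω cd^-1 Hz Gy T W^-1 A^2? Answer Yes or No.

No

Left side:
  T = Wb/m² (flux density = flux per area),
      = kg·s⁻²·A⁻¹.
  Gy = J/kg (absorbed dose = energy per mass),
      = m²·s⁻².
  Combining: cd⁻¹·T·Gy = cd⁻¹ · (kg·s⁻²·A⁻¹) · (m²·s⁻²) = kg·m²·s⁻⁴·A⁻¹·cd⁻¹.
Right side:
  Ω = kg·m²·s⁻³·A⁻².
  Hz = s⁻¹.
  Gy = m²·s⁻².
  T = kg·s⁻²·A⁻¹.
  W = kg·m²·s⁻³.
  So W⁻¹ = kg⁻¹·m⁻²·s³.
  Combining: Ω·cd⁻¹·Hz·Gy·T·W⁻¹·A² = (kg·m²·s⁻³·A⁻²) · cd⁻¹ · s⁻¹ · (m²·s⁻²) · (kg·s⁻²·A⁻¹) · (kg⁻¹·m⁻²·s³) · A² = kg·m²·s⁻⁵·A⁻¹·cd⁻¹.
Left is kg·m²·s⁻⁴·A⁻¹·cd⁻¹; right is kg·m²·s⁻⁵·A⁻¹·cd⁻¹ — different.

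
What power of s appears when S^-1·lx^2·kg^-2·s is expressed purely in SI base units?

-2

S = kg⁻¹·m⁻²·s³·A².
So S⁻¹ = kg·m²·s⁻³·A⁻².
lx = m⁻²·cd.
So lx² = m⁻⁴·cd².
Combining: S⁻¹·lx²·kg⁻²·s = (kg·m²·s⁻³·A⁻²) · (m⁻⁴·cd²) · kg⁻² · s = kg⁻¹·m⁻²·s⁻²·A⁻²·cd².
The exponent of s is -2.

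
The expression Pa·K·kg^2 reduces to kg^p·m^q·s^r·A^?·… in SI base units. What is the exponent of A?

Pa = N/m² (pressure = force per area),
    = kg·m⁻¹·s⁻².
Combining: Pa·K·kg² = (kg·m⁻¹·s⁻²) · K · kg² = kg³·m⁻¹·s⁻²·K.
The exponent of A is 0.

0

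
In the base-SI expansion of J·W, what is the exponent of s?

J = N·m (work = force × distance),
    = kg·m²·s⁻².
W = J/s (power = energy per time),
    = kg·m²·s⁻³.
Combining: J·W = (kg·m²·s⁻²) · (kg·m²·s⁻³) = kg²·m⁴·s⁻⁵.
The exponent of s is -5.

-5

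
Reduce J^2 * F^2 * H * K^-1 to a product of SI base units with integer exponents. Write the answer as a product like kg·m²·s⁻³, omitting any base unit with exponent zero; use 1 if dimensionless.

J = N·m (work = force × distance),
    = kg·m²·s⁻².
So J² = kg²·m⁴·s⁻⁴.
F = C/V (capacitance = charge per voltage),
    = A·s/(kg·m²·s⁻³·A⁻¹) (substituting C and V),
    = kg⁻¹·m⁻²·s⁴·A².
So F² = kg⁻²·m⁻⁴·s⁸·A⁴.
H = Wb/A (inductance = flux per current),
    = kg·m²·s⁻²·A⁻².
Combining: J²·F²·H·K⁻¹ = (kg²·m⁴·s⁻⁴) · (kg⁻²·m⁻⁴·s⁸·A⁴) · (kg·m²·s⁻²·A⁻²) · K⁻¹ = kg·m²·s²·A²·K⁻¹.

kg·m²·s²·A²·K⁻¹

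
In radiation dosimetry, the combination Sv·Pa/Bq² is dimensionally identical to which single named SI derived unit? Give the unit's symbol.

N

Sv = J/kg (equivalent dose = energy per mass),
    = m²·s⁻².
Bq = 1/s = s⁻¹ (activity is decays per second).
So Bq⁻² = s².
Pa = N/m² (pressure = force per area),
    = kg·m⁻¹·s⁻².
Combining: Sv·Bq⁻²·Pa = (m²·s⁻²) · s² · (kg·m⁻¹·s⁻²) = kg·m·s⁻².
kg·m·s⁻² is the base-SI form of the newton.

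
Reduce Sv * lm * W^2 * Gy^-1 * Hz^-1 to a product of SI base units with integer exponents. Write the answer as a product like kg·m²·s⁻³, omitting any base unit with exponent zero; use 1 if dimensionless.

kg²·m⁴·s⁻⁵·cd

Sv = m²·s⁻².
lm = cd.
W = kg·m²·s⁻³.
So W² = kg²·m⁴·s⁻⁶.
Gy = m²·s⁻².
So Gy⁻¹ = m⁻²·s².
Hz = s⁻¹.
So Hz⁻¹ = s.
Combining: Sv·lm·W²·Gy⁻¹·Hz⁻¹ = (m²·s⁻²) · cd · (kg²·m⁴·s⁻⁶) · (m⁻²·s²) · s = kg²·m⁴·s⁻⁵·cd.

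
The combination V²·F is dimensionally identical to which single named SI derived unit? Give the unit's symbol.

J

V = kg·m²·s⁻³·A⁻¹.
So V² = kg²·m⁴·s⁻⁶·A⁻².
F = kg⁻¹·m⁻²·s⁴·A².
Combining: V²·F = (kg²·m⁴·s⁻⁶·A⁻²) · (kg⁻¹·m⁻²·s⁴·A²) = kg·m²·s⁻².
kg·m²·s⁻² is the base-SI form of the joule.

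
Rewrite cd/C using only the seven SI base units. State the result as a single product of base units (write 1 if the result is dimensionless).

C = s·A.
So C⁻¹ = s⁻¹·A⁻¹.
Combining: C⁻¹·cd = (s⁻¹·A⁻¹) · cd = s⁻¹·A⁻¹·cd.

s⁻¹·A⁻¹·cd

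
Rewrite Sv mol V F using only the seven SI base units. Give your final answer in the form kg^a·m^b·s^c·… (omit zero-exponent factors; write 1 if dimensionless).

Sv = m²·s⁻².
V = kg·m²·s⁻³·A⁻¹.
F = kg⁻¹·m⁻²·s⁴·A².
Combining: Sv·mol·V·F = (m²·s⁻²) · mol · (kg·m²·s⁻³·A⁻¹) · (kg⁻¹·m⁻²·s⁴·A²) = m²·s⁻¹·A·mol.

m²·s⁻¹·A·mol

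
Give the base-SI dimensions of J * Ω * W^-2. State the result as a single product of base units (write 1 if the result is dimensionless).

J = N·m (work = force × distance),
    = kg·m²·s⁻².
Ω = V/A (resistance = voltage per current),
    = kg·m²·s⁻³·A⁻².
W = J/s (power = energy per time),
    = kg·m²·s⁻³.
So W⁻² = kg⁻²·m⁻⁴·s⁶.
Combining: J·Ω·W⁻² = (kg·m²·s⁻²) · (kg·m²·s⁻³·A⁻²) · (kg⁻²·m⁻⁴·s⁶) = s·A⁻².

s·A⁻²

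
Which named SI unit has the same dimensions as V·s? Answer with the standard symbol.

V = W/A (potential = power per current),
    = kg·m²·s⁻³·A⁻¹.
Combining: V·s = (kg·m²·s⁻³·A⁻¹) · s = kg·m²·s⁻²·A⁻¹.
kg·m²·s⁻²·A⁻¹ is the base-SI form of the weber.

Wb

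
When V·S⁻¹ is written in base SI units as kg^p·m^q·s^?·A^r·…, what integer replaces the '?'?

V = W/A (potential = power per current),
    = kg·m²·s⁻³·A⁻¹.
S = 1/Ω (conductance is reciprocal resistance),
    = kg⁻¹·m⁻²·s³·A².
So S⁻¹ = kg·m²·s⁻³·A⁻².
Combining: V·S⁻¹ = (kg·m²·s⁻³·A⁻¹) · (kg·m²·s⁻³·A⁻²) = kg²·m⁴·s⁻⁶·A⁻³.
The exponent of s is -6.

-6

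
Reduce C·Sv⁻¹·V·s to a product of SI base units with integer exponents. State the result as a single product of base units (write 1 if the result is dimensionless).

kg·s

C = A·s = s·A (charge = current × time).
Sv = J/kg (equivalent dose = energy per mass),
    = m²·s⁻².
So Sv⁻¹ = m⁻²·s².
V = W/A (potential = power per current),
    = kg·m²·s⁻³·A⁻¹.
Combining: C·Sv⁻¹·V·s = (s·A) · (m⁻²·s²) · (kg·m²·s⁻³·A⁻¹) · s = kg·s.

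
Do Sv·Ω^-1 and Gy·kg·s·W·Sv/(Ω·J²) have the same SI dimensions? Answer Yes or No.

Yes

Left side:
  Sv = m²·s⁻².
  Ω = kg·m²·s⁻³·A⁻².
  So Ω⁻¹ = kg⁻¹·m⁻²·s³·A².
  Combining: Sv·Ω⁻¹ = (m²·s⁻²) · (kg⁻¹·m⁻²·s³·A²) = kg⁻¹·s·A².
Right side:
  Gy = J/kg (absorbed dose = energy per mass),
      = m²·s⁻².
  Ω = V/A (resistance = voltage per current),
      = kg·m²·s⁻³·A⁻².
  So Ω⁻¹ = kg⁻¹·m⁻²·s³·A².
  J = N·m (work = force × distance),
      = kg·m²·s⁻².
  So J⁻² = kg⁻²·m⁻⁴·s⁴.
  W = J/s (power = energy per time),
      = kg·m²·s⁻³.
  Sv = J/kg (equivalent dose = energy per mass),
      = m²·s⁻².
  Combining: Gy·kg·Ω⁻¹·J⁻²·s·W·Sv = (m²·s⁻²) · kg · (kg⁻¹·m⁻²·s³·A²) · (kg⁻²·m⁻⁴·s⁴) · s · (kg·m²·s⁻³) · (m²·s⁻²) = kg⁻¹·s·A².
Both reduce to kg⁻¹·s·A².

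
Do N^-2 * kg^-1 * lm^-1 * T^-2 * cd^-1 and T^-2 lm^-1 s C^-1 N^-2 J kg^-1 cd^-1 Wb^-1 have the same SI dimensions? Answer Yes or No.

Left side:
  N = kg·m/s² = kg·m·s⁻² (force = mass × acceleration).
  So N⁻² = kg⁻²·m⁻²·s⁴.
  lm = cd·sr = cd (luminous flux; sr is dimensionless).
  So lm⁻¹ = cd⁻¹.
  T = Wb/m² (flux density = flux per area),
      = kg·s⁻²·A⁻¹.
  So T⁻² = kg⁻²·s⁴·A².
  Combining: N⁻²·kg⁻¹·lm⁻¹·T⁻²·cd⁻¹ = (kg⁻²·m⁻²·s⁴) · kg⁻¹ · cd⁻¹ · (kg⁻²·s⁴·A²) · cd⁻¹ = kg⁻⁵·m⁻²·s⁸·A²·cd⁻².
Right side:
  T = Wb/m² (flux density = flux per area),
      = kg·s⁻²·A⁻¹.
  So T⁻² = kg⁻²·s⁴·A².
  lm = cd·sr = cd (luminous flux; sr is dimensionless).
  So lm⁻¹ = cd⁻¹.
  C = A·s = s·A (charge = current × time).
  So C⁻¹ = s⁻¹·A⁻¹.
  N = kg·m/s² = kg·m·s⁻² (force = mass × acceleration).
  So N⁻² = kg⁻²·m⁻²·s⁴.
  J = N·m (work = force × distance),
      = kg·m²·s⁻².
  Wb = V·s (flux: a volt is a weber per second),
      = kg·m²·s⁻²·A⁻¹.
  So Wb⁻¹ = kg⁻¹·m⁻²·s²·A.
  Combining: T⁻²·lm⁻¹·s·C⁻¹·N⁻²·J·kg⁻¹·cd⁻¹·Wb⁻¹ = (kg⁻²·s⁴·A²) · cd⁻¹ · s · (s⁻¹·A⁻¹) · (kg⁻²·m⁻²·s⁴) · (kg·m²·s⁻²) · kg⁻¹ · cd⁻¹ · (kg⁻¹·m⁻²·s²·A) = kg⁻⁵·m⁻²·s⁸·A²·cd⁻².
Both reduce to kg⁻⁵·m⁻²·s⁸·A²·cd⁻².

Yes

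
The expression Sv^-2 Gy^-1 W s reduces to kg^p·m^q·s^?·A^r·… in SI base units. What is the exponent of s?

Sv = J/kg (equivalent dose = energy per mass),
    = m²·s⁻².
So Sv⁻² = m⁻⁴·s⁴.
Gy = J/kg (absorbed dose = energy per mass),
    = m²·s⁻².
So Gy⁻¹ = m⁻²·s².
W = J/s (power = energy per time),
    = kg·m²·s⁻³.
Combining: Sv⁻²·Gy⁻¹·W·s = (m⁻⁴·s⁴) · (m⁻²·s²) · (kg·m²·s⁻³) · s = kg·m⁻⁴·s⁴.
The exponent of s is 4.

4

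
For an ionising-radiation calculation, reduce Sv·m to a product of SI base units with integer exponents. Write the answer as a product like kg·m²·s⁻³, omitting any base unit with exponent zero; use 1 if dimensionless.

m³·s⁻²

Sv = m²·s⁻².
Combining: Sv·m = (m²·s⁻²) · m = m³·s⁻².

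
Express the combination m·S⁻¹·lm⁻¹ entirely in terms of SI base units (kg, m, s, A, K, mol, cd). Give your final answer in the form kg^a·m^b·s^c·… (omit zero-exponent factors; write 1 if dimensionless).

kg·m³·s⁻³·A⁻²·cd⁻¹

S = kg⁻¹·m⁻²·s³·A².
So S⁻¹ = kg·m²·s⁻³·A⁻².
lm = cd.
So lm⁻¹ = cd⁻¹.
Combining: m·S⁻¹·lm⁻¹ = m · (kg·m²·s⁻³·A⁻²) · cd⁻¹ = kg·m³·s⁻³·A⁻²·cd⁻¹.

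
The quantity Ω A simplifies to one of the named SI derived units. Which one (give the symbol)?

V

Ω = V/A (resistance = voltage per current),
    = kg·m²·s⁻³·A⁻².
Combining: Ω·A = (kg·m²·s⁻³·A⁻²) · A = kg·m²·s⁻³·A⁻¹.
kg·m²·s⁻³·A⁻¹ is the base-SI form of the volt.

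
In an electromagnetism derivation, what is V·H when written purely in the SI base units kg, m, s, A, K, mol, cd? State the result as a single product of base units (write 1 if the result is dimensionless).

kg²·m⁴·s⁻⁵·A⁻³

V = W/A (potential = power per current),
    = kg·m²·s⁻³·A⁻¹.
H = Wb/A (inductance = flux per current),
    = kg·m²·s⁻²·A⁻².
Combining: V·H = (kg·m²·s⁻³·A⁻¹) · (kg·m²·s⁻²·A⁻²) = kg²·m⁴·s⁻⁵·A⁻³.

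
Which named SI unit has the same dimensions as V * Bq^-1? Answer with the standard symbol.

Wb

V = W/A (potential = power per current),
    = kg·m²·s⁻³·A⁻¹.
Bq = 1/s = s⁻¹ (activity is decays per second).
So Bq⁻¹ = s.
Combining: V·Bq⁻¹ = (kg·m²·s⁻³·A⁻¹) · s = kg·m²·s⁻²·A⁻¹.
kg·m²·s⁻²·A⁻¹ is the base-SI form of the weber.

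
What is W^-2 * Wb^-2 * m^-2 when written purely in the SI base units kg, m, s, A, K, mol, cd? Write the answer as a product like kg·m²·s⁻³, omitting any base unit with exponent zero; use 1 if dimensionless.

W = J/s (power = energy per time),
    = kg·m²·s⁻³.
So W⁻² = kg⁻²·m⁻⁴·s⁶.
Wb = V·s (flux: a volt is a weber per second),
    = kg·m²·s⁻²·A⁻¹.
So Wb⁻² = kg⁻²·m⁻⁴·s⁴·A².
Combining: W⁻²·Wb⁻²·m⁻² = (kg⁻²·m⁻⁴·s⁶) · (kg⁻²·m⁻⁴·s⁴·A²) · m⁻² = kg⁻⁴·m⁻¹⁰·s¹⁰·A².

kg⁻⁴·m⁻¹⁰·s¹⁰·A²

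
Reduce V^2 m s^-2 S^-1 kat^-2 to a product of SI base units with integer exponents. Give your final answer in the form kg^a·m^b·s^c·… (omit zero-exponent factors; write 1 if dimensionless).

kg³·m⁷·s⁻⁹·A⁻⁴·mol⁻²

V = W/A (potential = power per current),
    = kg·m²·s⁻³·A⁻¹.
So V² = kg²·m⁴·s⁻⁶·A⁻².
S = 1/Ω (conductance is reciprocal resistance),
    = kg⁻¹·m⁻²·s³·A².
So S⁻¹ = kg·m²·s⁻³·A⁻².
kat = mol/s = s⁻¹·mol (catalytic activity).
So kat⁻² = s²·mol⁻².
Combining: V²·m·s⁻²·S⁻¹·kat⁻² = (kg²·m⁴·s⁻⁶·A⁻²) · m · s⁻² · (kg·m²·s⁻³·A⁻²) · (s²·mol⁻²) = kg³·m⁷·s⁻⁹·A⁻⁴·mol⁻².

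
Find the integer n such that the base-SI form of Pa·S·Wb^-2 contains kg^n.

-2

Pa = kg·m⁻¹·s⁻².
S = kg⁻¹·m⁻²·s³·A².
Wb = kg·m²·s⁻²·A⁻¹.
So Wb⁻² = kg⁻²·m⁻⁴·s⁴·A².
Combining: Pa·S·Wb⁻² = (kg·m⁻¹·s⁻²) · (kg⁻¹·m⁻²·s³·A²) · (kg⁻²·m⁻⁴·s⁴·A²) = kg⁻²·m⁻⁷·s⁵·A⁴.
The exponent of kg is -2.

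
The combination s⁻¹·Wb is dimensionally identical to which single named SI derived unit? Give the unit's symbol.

Wb = kg·m²·s⁻²·A⁻¹.
Combining: s⁻¹·Wb = s⁻¹ · (kg·m²·s⁻²·A⁻¹) = kg·m²·s⁻³·A⁻¹.
kg·m²·s⁻³·A⁻¹ is the base-SI form of the volt.

V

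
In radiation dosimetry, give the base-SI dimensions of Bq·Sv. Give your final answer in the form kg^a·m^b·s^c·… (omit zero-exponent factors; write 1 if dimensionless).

Bq = 1/s = s⁻¹ (activity is decays per second).
Sv = J/kg (equivalent dose = energy per mass),
    = m²·s⁻².
Combining: Bq·Sv = s⁻¹ · (m²·s⁻²) = m²·s⁻³.

m²·s⁻³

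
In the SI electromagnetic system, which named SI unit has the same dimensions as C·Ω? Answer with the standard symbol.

C = s·A.
Ω = kg·m²·s⁻³·A⁻².
Combining: C·Ω = (s·A) · (kg·m²·s⁻³·A⁻²) = kg·m²·s⁻²·A⁻¹.
kg·m²·s⁻²·A⁻¹ is the base-SI form of the weber.

Wb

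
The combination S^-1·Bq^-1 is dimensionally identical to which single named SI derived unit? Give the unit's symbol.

H

S = kg⁻¹·m⁻²·s³·A².
So S⁻¹ = kg·m²·s⁻³·A⁻².
Bq = s⁻¹.
So Bq⁻¹ = s.
Combining: S⁻¹·Bq⁻¹ = (kg·m²·s⁻³·A⁻²) · s = kg·m²·s⁻²·A⁻².
kg·m²·s⁻²·A⁻² is the base-SI form of the henry.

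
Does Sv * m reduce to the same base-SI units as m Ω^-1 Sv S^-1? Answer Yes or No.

Left side:
  Sv = m²·s⁻².
  Combining: Sv·m = (m²·s⁻²) · m = m³·s⁻².
Right side:
  Ω = kg·m²·s⁻³·A⁻².
  So Ω⁻¹ = kg⁻¹·m⁻²·s³·A².
  Sv = m²·s⁻².
  S = kg⁻¹·m⁻²·s³·A².
  So S⁻¹ = kg·m²·s⁻³·A⁻².
  Combining: m·Ω⁻¹·Sv·S⁻¹ = m · (kg⁻¹·m⁻²·s³·A²) · (m²·s⁻²) · (kg·m²·s⁻³·A⁻²) = m³·s⁻².
Both reduce to m³·s⁻².

Yes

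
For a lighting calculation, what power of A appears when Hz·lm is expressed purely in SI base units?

Hz = 1/s = s⁻¹ (frequency is cycles per second).
lm = cd·sr = cd (luminous flux; sr is dimensionless).
Combining: Hz·lm = s⁻¹ · cd = s⁻¹·cd.
The exponent of A is 0.

0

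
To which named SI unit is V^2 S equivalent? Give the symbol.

W

V = W/A (potential = power per current),
    = kg·m²·s⁻³·A⁻¹.
So V² = kg²·m⁴·s⁻⁶·A⁻².
S = 1/Ω (conductance is reciprocal resistance),
    = kg⁻¹·m⁻²·s³·A².
Combining: V²·S = (kg²·m⁴·s⁻⁶·A⁻²) · (kg⁻¹·m⁻²·s³·A²) = kg·m²·s⁻³.
kg·m²·s⁻³ is the base-SI form of the watt.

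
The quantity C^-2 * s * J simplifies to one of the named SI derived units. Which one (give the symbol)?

Ω

C = s·A.
So C⁻² = s⁻²·A⁻².
J = kg·m²·s⁻².
Combining: C⁻²·s·J = (s⁻²·A⁻²) · s · (kg·m²·s⁻²) = kg·m²·s⁻³·A⁻².
kg·m²·s⁻³·A⁻² is the base-SI form of the ohm.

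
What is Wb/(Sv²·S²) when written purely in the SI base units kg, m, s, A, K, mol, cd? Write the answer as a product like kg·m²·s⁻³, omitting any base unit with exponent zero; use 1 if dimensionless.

Sv = m²·s⁻².
So Sv⁻² = m⁻⁴·s⁴.
S = kg⁻¹·m⁻²·s³·A².
So S⁻² = kg²·m⁴·s⁻⁶·A⁻⁴.
Wb = kg·m²·s⁻²·A⁻¹.
Combining: Sv⁻²·S⁻²·Wb = (m⁻⁴·s⁴) · (kg²·m⁴·s⁻⁶·A⁻⁴) · (kg·m²·s⁻²·A⁻¹) = kg³·m²·s⁻⁴·A⁻⁵.

kg³·m²·s⁻⁴·A⁻⁵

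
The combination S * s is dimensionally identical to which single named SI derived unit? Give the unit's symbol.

S = kg⁻¹·m⁻²·s³·A².
Combining: S·s = (kg⁻¹·m⁻²·s³·A²) · s = kg⁻¹·m⁻²·s⁴·A².
kg⁻¹·m⁻²·s⁴·A² is the base-SI form of the farad.

F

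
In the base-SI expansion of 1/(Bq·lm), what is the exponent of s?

Bq = 1/s = s⁻¹ (activity is decays per second).
So Bq⁻¹ = s.
lm = cd·sr = cd (luminous flux; sr is dimensionless).
So lm⁻¹ = cd⁻¹.
Combining: Bq⁻¹·lm⁻¹ = s · cd⁻¹ = s·cd⁻¹.
The exponent of s is 1.

1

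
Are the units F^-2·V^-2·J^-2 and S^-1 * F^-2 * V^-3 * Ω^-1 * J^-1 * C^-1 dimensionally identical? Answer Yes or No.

Left side:
  F = C/V (capacitance = charge per voltage),
      = A·s/(kg·m²·s⁻³·A⁻¹) (substituting C and V),
      = kg⁻¹·m⁻²·s⁴·A².
  So F⁻² = kg²·m⁴·s⁻⁸·A⁻⁴.
  V = W/A (potential = power per current),
      = kg·m²·s⁻³·A⁻¹.
  So V⁻² = kg⁻²·m⁻⁴·s⁶·A².
  J = N·m (work = force × distance),
      = kg·m²·s⁻².
  So J⁻² = kg⁻²·m⁻⁴·s⁴.
  Combining: F⁻²·V⁻²·J⁻² = (kg²·m⁴·s⁻⁸·A⁻⁴) · (kg⁻²·m⁻⁴·s⁶·A²) · (kg⁻²·m⁻⁴·s⁴) = kg⁻²·m⁻⁴·s²·A⁻².
Right side:
  S = kg⁻¹·m⁻²·s³·A².
  So S⁻¹ = kg·m²·s⁻³·A⁻².
  F = kg⁻¹·m⁻²·s⁴·A².
  So F⁻² = kg²·m⁴·s⁻⁸·A⁻⁴.
  V = kg·m²·s⁻³·A⁻¹.
  So V⁻³ = kg⁻³·m⁻⁶·s⁹·A³.
  Ω = kg·m²·s⁻³·A⁻².
  So Ω⁻¹ = kg⁻¹·m⁻²·s³·A².
  J = kg·m²·s⁻².
  So J⁻¹ = kg⁻¹·m⁻²·s².
  C = s·A.
  So C⁻¹ = s⁻¹·A⁻¹.
  Combining: S⁻¹·F⁻²·V⁻³·Ω⁻¹·J⁻¹·C⁻¹ = (kg·m²·s⁻³·A⁻²) · (kg²·m⁴·s⁻⁸·A⁻⁴) · (kg⁻³·m⁻⁶·s⁹·A³) · (kg⁻¹·m⁻²·s³·A²) · (kg⁻¹·m⁻²·s²) · (s⁻¹·A⁻¹) = kg⁻²·m⁻⁴·s²·A⁻².
Both reduce to kg⁻²·m⁻⁴·s²·A⁻².

Yes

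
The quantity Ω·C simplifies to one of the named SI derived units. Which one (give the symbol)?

Ω = kg·m²·s⁻³·A⁻².
C = s·A.
Combining: Ω·C = (kg·m²·s⁻³·A⁻²) · (s·A) = kg·m²·s⁻²·A⁻¹.
kg·m²·s⁻²·A⁻¹ is the base-SI form of the weber.

Wb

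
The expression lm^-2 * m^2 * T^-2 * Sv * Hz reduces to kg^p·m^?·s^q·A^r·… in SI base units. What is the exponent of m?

4

lm = cd·sr = cd (luminous flux; sr is dimensionless).
So lm⁻² = cd⁻².
T = Wb/m² (flux density = flux per area),
    = kg·s⁻²·A⁻¹.
So T⁻² = kg⁻²·s⁴·A².
Sv = J/kg (equivalent dose = energy per mass),
    = m²·s⁻².
Hz = 1/s = s⁻¹ (frequency is cycles per second).
Combining: lm⁻²·m²·T⁻²·Sv·Hz = cd⁻² · m² · (kg⁻²·s⁴·A²) · (m²·s⁻²) · s⁻¹ = kg⁻²·m⁴·s·A²·cd⁻².
The exponent of m is 4.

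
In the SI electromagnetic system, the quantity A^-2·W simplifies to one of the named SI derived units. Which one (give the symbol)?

W = kg·m²·s⁻³.
Combining: A⁻²·W = A⁻² · (kg·m²·s⁻³) = kg·m²·s⁻³·A⁻².
kg·m²·s⁻³·A⁻² is the base-SI form of the ohm.

Ω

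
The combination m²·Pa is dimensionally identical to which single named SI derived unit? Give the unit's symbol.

Pa = kg·m⁻¹·s⁻².
Combining: m²·Pa = m² · (kg·m⁻¹·s⁻²) = kg·m·s⁻².
kg·m·s⁻² is the base-SI form of the newton.

N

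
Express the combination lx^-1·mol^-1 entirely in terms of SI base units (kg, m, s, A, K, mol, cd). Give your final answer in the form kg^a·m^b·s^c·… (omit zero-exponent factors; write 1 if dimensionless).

m²·mol⁻¹·cd⁻¹

lx = lm/m² (illuminance = luminous flux per area),
    = m⁻²·cd.
So lx⁻¹ = m²·cd⁻¹.
Combining: lx⁻¹·mol⁻¹ = (m²·cd⁻¹) · mol⁻¹ = m²·mol⁻¹·cd⁻¹.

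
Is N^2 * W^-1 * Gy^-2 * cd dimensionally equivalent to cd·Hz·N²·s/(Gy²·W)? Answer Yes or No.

Yes

Left side:
  N = kg·m·s⁻².
  So N² = kg²·m²·s⁻⁴.
  W = kg·m²·s⁻³.
  So W⁻¹ = kg⁻¹·m⁻²·s³.
  Gy = m²·s⁻².
  So Gy⁻² = m⁻⁴·s⁴.
  Combining: N²·W⁻¹·Gy⁻²·cd = (kg²·m²·s⁻⁴) · (kg⁻¹·m⁻²·s³) · (m⁻⁴·s⁴) · cd = kg·m⁻⁴·s³·cd.
Right side:
  Hz = 1/s = s⁻¹ (frequency is cycles per second).
  N = kg·m/s² = kg·m·s⁻² (force = mass × acceleration).
  So N² = kg²·m²·s⁻⁴.
  Gy = J/kg (absorbed dose = energy per mass),
      = m²·s⁻².
  So Gy⁻² = m⁻⁴·s⁴.
  W = J/s (power = energy per time),
      = kg·m²·s⁻³.
  So W⁻¹ = kg⁻¹·m⁻²·s³.
  Combining: cd·Hz·N²·Gy⁻²·W⁻¹·s = cd · s⁻¹ · (kg²·m²·s⁻⁴) · (m⁻⁴·s⁴) · (kg⁻¹·m⁻²·s³) · s = kg·m⁻⁴·s³·cd.
Both reduce to kg·m⁻⁴·s³·cd.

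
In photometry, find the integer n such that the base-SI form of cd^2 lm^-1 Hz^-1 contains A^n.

lm = cd.
So lm⁻¹ = cd⁻¹.
Hz = s⁻¹.
So Hz⁻¹ = s.
Combining: cd²·lm⁻¹·Hz⁻¹ = cd² · cd⁻¹ · s = s·cd.
The exponent of A is 0.

0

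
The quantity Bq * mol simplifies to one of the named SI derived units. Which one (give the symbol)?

kat

Bq = 1/s = s⁻¹ (activity is decays per second).
Combining: Bq·mol = s⁻¹ · mol = s⁻¹·mol.
s⁻¹·mol is the base-SI form of the katal.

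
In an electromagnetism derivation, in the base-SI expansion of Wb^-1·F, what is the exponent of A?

Wb = V·s (flux: a volt is a weber per second),
    = kg·m²·s⁻²·A⁻¹.
So Wb⁻¹ = kg⁻¹·m⁻²·s²·A.
F = C/V (capacitance = charge per voltage),
    = A·s/(kg·m²·s⁻³·A⁻¹) (substituting C and V),
    = kg⁻¹·m⁻²·s⁴·A².
Combining: Wb⁻¹·F = (kg⁻¹·m⁻²·s²·A) · (kg⁻¹·m⁻²·s⁴·A²) = kg⁻²·m⁻⁴·s⁶·A³.
The exponent of A is 3.

3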